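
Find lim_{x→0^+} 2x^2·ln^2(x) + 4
The product is a 0·∞ indeterminate form at x → 0⁺.
Rewrite the product as 2·ln^2(x) / x^(-2) and apply L'Hôpital, or use the standard hierarchy x^(-2) ≫ |ln x|^2 as x → 0⁺.
The indeterminate product → 0, so the limit = 4.

Final answer: 4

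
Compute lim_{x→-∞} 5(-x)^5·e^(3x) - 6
The product is a 0·∞ indeterminate form at x → -∞.
Rewrite the product as 5(-x)^5 / e^(-3x) (an ∞/∞ form) and apply L'Hôpital, or use the standard hierarchy e^(3|x|) ≫ |(-x)^5| as x → -∞.
The indeterminate product → 0, so the limit = -6.

Final answer: -6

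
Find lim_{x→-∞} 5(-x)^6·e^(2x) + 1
The product is a 0·∞ indeterminate form at x → -∞.
Rewrite the product as 5(-x)^6 / e^(-2x) (an ∞/∞ form) and apply L'Hôpital, or use the standard hierarchy e^(2|x|) ≫ |(-x)^6| as x → -∞.
The indeterminate product → 0, so the limit = 1.

Final answer: 1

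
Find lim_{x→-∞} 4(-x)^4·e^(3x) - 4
The product is a 0·∞ indeterminate form at x → -∞.
Rewrite the product as 4(-x)^4 / e^(-3x) (an ∞/∞ form) and apply L'Hôpital, or use the standard hierarchy e^(3|x|) ≫ |(-x)^4| as x → -∞.
The indeterminate product → 0, so the limit = -4.

Final answer: -4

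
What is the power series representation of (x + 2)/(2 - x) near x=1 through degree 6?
3 + 4·(x - 1) + 4·(x - 1)^2 + 4·(x - 1)^3 + 4·(x - 1)^4 + 4·(x - 1)^5 + 4·(x - 1)^6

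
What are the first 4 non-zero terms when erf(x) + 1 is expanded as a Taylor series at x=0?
x^5/(5·√(π)) - 2·x^3/(3·√(π)) + 2·x/√(π) + 1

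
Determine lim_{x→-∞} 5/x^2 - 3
Evaluate the dominant behaviour as x → -∞; each term tends to a finite value or vanishes.
Limit = -3.

Final answer: -3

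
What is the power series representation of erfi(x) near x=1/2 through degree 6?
erfi(1/2) + 2·e^(1/4)·(x - 1/2)/√(π) + e^(1/4)·(x - 1/2)^2/√(π) + e^(1/4)·(x - 1/2)^3/√(π) + 7·e^(1/4)·(x - 1/2)^4/(12·√(π)) + 5·e^(1/4)·(x - 1/2)^5/(12·√(π)) + 9·e^(1/4)·(x - 1/2)^6/(40·√(π))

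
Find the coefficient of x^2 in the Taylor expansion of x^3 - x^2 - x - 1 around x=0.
Expand to order 2: x^3 - x^2 - x - 1 = -x^2 - x - 1 + O(x^3).
The coefficient of x^2 is -1.

Final answer: -1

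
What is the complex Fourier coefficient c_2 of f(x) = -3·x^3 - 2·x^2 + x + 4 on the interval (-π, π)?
Compute the real Fourier coefficients first: a_2 = -2, b_2 = -11/2 + 3·π^2.
Then c_2 = (a_2 − i·b_2)/2 = -1 - 3·i·π^2/2 + 11·i/4.

Final answer: -1 - 3·i·π^2/2 + 11·i/4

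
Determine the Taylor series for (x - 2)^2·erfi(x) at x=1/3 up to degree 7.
25·erfi(1/3)/9 + (-30·√(π)·erfi(1/3) + 50·e^(1/9))·(x - 1/3)/(9·√(π)) + (-130·e^(1/9) + 27·√(π)·erfi(1/3))·(x - 1/3)^2/(27·√(π)) + 496·e^(1/9)·(x - 1/3)^3/(243·√(π)) - 769·e^(1/9)·(x - 1/3)^4/(729·√(π)) + 947·e^(1/9)·(x - 1/3)^5/(2187·√(π)) - 5128·e^(1/9)·(x - 1/3)^6/(19683·√(π)) + 38362·e^(1/9)·(x - 1/3)^7/(413343·√(π))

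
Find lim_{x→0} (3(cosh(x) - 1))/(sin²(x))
Both numerator and denominator → 0 as x → 0; this is a 0/0 indeterminate form.
Expand each to leading order near x = 0: numerator ~ 3·x^2/2, denominator ~ x^2.
The limit of the ratio is 3/2.

Final answer: 3/2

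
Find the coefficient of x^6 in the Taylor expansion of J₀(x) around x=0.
Expand to order 6: J₀(x) = -x^6/2304 + x^4/64 - x^2/4 + 1 + O(x^7).
The coefficient of x^6 is -1/2304.

Final answer: -1/2304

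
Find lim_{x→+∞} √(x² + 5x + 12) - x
This is an ∞ − ∞ indeterminate form.
Multiply and divide by the conjugate √(x²+5x + 12) + x; the x² terms cancel, leaving (5x + 12)/(√(x²+5x + 12)+x) → 5/2.
Limit = 5/2.

Final answer: 5/2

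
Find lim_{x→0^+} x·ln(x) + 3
The product is a 0·∞ indeterminate form at x → 0⁺.
Rewrite the product as ln(x) / x^(-1) and apply L'Hôpital, or use the standard hierarchy x^(-1) ≫ |ln x| as x → 0⁺.
The indeterminate product → 0, so the limit = 3.

Final answer: 3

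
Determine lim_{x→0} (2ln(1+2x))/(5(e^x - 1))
Both numerator and denominator → 0 as x → 0; this is a 0/0 indeterminate form.
Expand each to leading order near x = 0: numerator ~ 4·x, denominator ~ 5·x.
The limit of the ratio is 4/5.

Final answer: 4/5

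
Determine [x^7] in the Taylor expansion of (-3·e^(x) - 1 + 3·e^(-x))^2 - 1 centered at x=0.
Expand to order 7: (-3·e^(x) - 1 + 3·e^(-x))^2 - 1 = x^7/420 + 8·x^6/5 + x^5/10 + 12·x^4 + 2·x^3 + 36·x^2 + 12·x + O(x^8).
The coefficient of x^7 is 1/420.

Final answer: 1/420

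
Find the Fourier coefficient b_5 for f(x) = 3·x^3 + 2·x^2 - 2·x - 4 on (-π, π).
b_5 = (1/π) ∫_{-π}^{π} f(x)·sin(5x) dx.
Evaluate the integral (use parity and integration by parts as needed): b_5 = -136/125 + 6·π^2/5.

Final answer: -136/125 + 6·π^2/5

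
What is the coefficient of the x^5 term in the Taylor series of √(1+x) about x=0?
Expand to order 5: √(1+x) = 7·x^5/256 - 5·x^4/128 + x^3/16 - x^2/8 + x/2 + 1 + O(x^6).
The coefficient of x^5 is 7/256.

Final answer: 7/256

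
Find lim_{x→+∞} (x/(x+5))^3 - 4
As x → +∞: x/(x+5) = 1/(1 + 5/x) → 1, and the 3rd power of a limit-1 base also → 1; with the additive constant, 1 - 4 = -3.
Limit = -3.

Final answer: -3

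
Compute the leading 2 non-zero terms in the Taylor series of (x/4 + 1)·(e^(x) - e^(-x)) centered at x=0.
x^2/2 + 2·x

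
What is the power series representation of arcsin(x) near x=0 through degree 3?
x^3/6 + x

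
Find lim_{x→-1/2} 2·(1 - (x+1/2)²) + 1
Direct substitution at x = -1/2 gives 3.

Final answer: 3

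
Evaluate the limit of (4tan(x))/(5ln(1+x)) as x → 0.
Both numerator and denominator → 0 as x → 0; this is a 0/0 indeterminate form.
Expand each to leading order near x = 0: numerator ~ 4·x, denominator ~ 5·x.
The limit of the ratio is 4/5.

Final answer: 4/5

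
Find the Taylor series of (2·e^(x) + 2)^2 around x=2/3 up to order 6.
4 + 4·e^(4/3) + 8·e^(2/3) + (8·e^(2/3) + 8·e^(4/3))·(x - 2/3) + (4·e^(2/3) + 20·e^(4/3) + 8·e^(10/3) + 36·e^(2) + 28·e^(8/3))·(x - 2/3)^2/(1 + 3·e^(2/3) + e^(2) + 3·e^(4/3)) + (4·e^(2/3) + 28·e^(4/3) + 60·e^(2) + 16·e^(10/3) + 52·e^(8/3))·(x - 2/3)^3/(3 + 9·e^(2/3) + 3·e^(2) + 9·e^(4/3)) + (e^(2/3) + 11·e^(4/3) + 27·e^(2) + 8·e^(10/3) + 25·e^(8/3))·(x - 2/3)^4/(3 + 9·e^(2/3) + 3·e^(2) + 9·e^(4/3)) + (e^(2/3) + 19·e^(4/3) + 51·e^(2) + 16·e^(10/3) + 49·e^(8/3))·(x - 2/3)^5/(15 + 45·e^(2/3) + 15·e^(2) + 45·e^(4/3)) + (e^(2/3) + 35·e^(4/3) + 99·e^(2) + 32·e^(10/3) + 97·e^(8/3))·(x - 2/3)^6/(90 + 270·e^(2/3) + 90·e^(2) + 270·e^(4/3))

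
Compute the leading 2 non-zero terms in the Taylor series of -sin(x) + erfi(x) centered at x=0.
x^3·(1/6 + 2/(3·√(π))) + x·(-1 + 2/√(π))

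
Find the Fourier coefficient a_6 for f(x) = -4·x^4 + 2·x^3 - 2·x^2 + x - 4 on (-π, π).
a_6 = (1/π) ∫_{-π}^{π} f(x)·cos(6x) dx.
Evaluate the integral (use parity and integration by parts as needed): a_6 = -8·π^2/9 - 2/27.

Final answer: -8·π^2/9 - 2/27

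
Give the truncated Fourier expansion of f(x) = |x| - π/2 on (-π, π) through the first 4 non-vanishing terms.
-4·cos(x)/π - 4·cos(3·x)/(9·π) - 4·cos(5·x)/(25·π) - 4·cos(7·x)/(49·π)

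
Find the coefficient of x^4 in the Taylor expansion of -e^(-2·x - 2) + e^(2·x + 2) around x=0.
Expand to order 4: -e^(-2·x - 2) + e^(2·x + 2) = x^4·(-2·e^(-2)/3 + 2·e^(2)/3) + x^3·(4·e^(-2)/3 + 4·e^(2)/3) + x^2·(-2·e^(-2) + 2·e^(2)) + x·(2·e^(-2) + 2·e^(2)) - e^(-2) + e^(2) + O(x^5).
The coefficient of x^4 is -2·e^(-2)/3 + 2·e^(2)/3.

Final answer: -2·e^(-2)/3 + 2·e^(2)/3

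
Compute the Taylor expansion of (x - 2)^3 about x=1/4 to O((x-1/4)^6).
-343/64 + 147·(x - 1/4)/16 - 21·(x - 1/4)^2/4 + (x - 1/4)^3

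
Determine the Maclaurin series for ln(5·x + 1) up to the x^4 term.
-625·x^4/4 + 125·x^3/3 - 25·x^2/2 + 5·x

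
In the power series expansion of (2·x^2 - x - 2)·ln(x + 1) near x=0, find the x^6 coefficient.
Expand to order 6: (2·x^2 - x - 2)·ln(x + 1) = -11·x^6/30 + 31·x^5/60 - 5·x^4/6 + 11·x^3/6 - 2·x + O(x^7).
The coefficient of x^6 is -11/30.

Final answer: -11/30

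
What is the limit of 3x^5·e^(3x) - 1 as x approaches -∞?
The product is a 0·∞ indeterminate form at x → -∞.
Rewrite the product as 3x^5 / e^(-3x) (an ∞/∞ form) and apply L'Hôpital, or use the standard hierarchy e^(3|x|) ≫ |x^5| as x → -∞.
The indeterminate product → 0, so the limit = -1.

Final answer: -1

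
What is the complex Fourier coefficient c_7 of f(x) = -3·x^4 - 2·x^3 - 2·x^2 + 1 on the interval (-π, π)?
Compute the real Fourier coefficients first: a_7 = 248/2401 + 24·π^2/49, b_7 = 24/343 - 4·π^2/7.
Then c_7 = (a_7 − i·b_7)/2 = 124/2401 + 12·π^2/49 - 12·i/343 + 2·i·π^2/7.

Final answer: 124/2401 + 12·π^2/49 - 12·i/343 + 2·i·π^2/7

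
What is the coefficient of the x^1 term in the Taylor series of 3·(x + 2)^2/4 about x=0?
Expand to order 1: 3·(x + 2)^2/4 = 3·x + 3 + O(x^2).
The coefficient of x^1 is 3.

Final answer: 3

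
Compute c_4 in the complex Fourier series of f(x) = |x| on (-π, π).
Compute the real Fourier coefficients first: a_4 = 0, b_4 = 0.
Then c_4 = (a_4 − i·b_4)/2 = 0.

Final answer: 0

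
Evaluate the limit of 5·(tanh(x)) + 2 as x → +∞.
Evaluate the dominant behaviour as x → +∞; each term tends to a finite value or vanishes.
Limit = 7.

Final answer: 7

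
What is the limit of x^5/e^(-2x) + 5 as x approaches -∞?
The quotient is an ∞/∞ indeterminate form as x → -∞.
Compare growth rates of the dominant terms (exponentials ≫ polynomials ≫ logarithms), or apply L'Hôpital's rule; the quotient → 0.
Adding the constant: 0 + 5 = 5. Limit = 5.

Final answer: 5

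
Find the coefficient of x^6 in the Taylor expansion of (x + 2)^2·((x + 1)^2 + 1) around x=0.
Expand to order 6: (x + 2)^2·((x + 1)^2 + 1) = x^4 + 6·x^3 + 14·x^2 + 16·x + 8 + O(x^7).
The coefficient of x^6 is 0.

Final answer: 0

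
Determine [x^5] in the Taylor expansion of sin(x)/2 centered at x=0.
Expand to order 5: sin(x)/2 = x^5/240 - x^3/12 + x/2 + O(x^6).
The coefficient of x^5 is 1/240.

Final answer: 1/240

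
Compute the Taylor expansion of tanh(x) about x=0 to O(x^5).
-x^3/3 + x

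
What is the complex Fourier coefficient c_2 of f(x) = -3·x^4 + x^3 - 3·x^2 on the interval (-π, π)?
Compute the real Fourier coefficients first: a_2 = 6 - 6·π^2, b_2 = 3/2 - π^2.
Then c_2 = (a_2 − i·b_2)/2 = -3·π^2 + 3 - 3·i/4 + i·π^2/2.

Final answer: -3·π^2 + 3 - 3·i/4 + i·π^2/2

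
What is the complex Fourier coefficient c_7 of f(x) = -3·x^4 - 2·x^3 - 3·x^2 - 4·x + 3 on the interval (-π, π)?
Compute the real Fourier coefficients first: a_7 = 444/2401 + 24·π^2/49, b_7 = -4·π^2/7 - 368/343.
Then c_7 = (a_7 − i·b_7)/2 = 222/2401 + 12·π^2/49 + 184·i/343 + 2·i·π^2/7.

Final answer: 222/2401 + 12·π^2/49 + 184·i/343 + 2·i·π^2/7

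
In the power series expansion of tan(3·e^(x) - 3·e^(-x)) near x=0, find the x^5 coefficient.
21457/20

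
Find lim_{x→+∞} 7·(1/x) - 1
Evaluate the dominant behaviour as x → +∞; each term tends to a finite value or vanishes.
Limit = -1.

Final answer: -1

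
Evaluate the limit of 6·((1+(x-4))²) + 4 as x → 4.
Direct substitution at x = 4 gives 10.

Final answer: 10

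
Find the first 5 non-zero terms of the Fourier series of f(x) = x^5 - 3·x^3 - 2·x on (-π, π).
(-46·π^2 + 2·π^4 + 272)·sin(x) + (-π^4 - 10 + 8·π^2)·sin(2·x) + (-94·π^2/27 + 80/81 + 2·π^4/3)·sin(3·x) + (-π^4/2 + 13/64 + 17·π^2/8)·sin(4·x) + (-38·π^2/25 - 272/625 + 2·π^4/5)·sin(5·x)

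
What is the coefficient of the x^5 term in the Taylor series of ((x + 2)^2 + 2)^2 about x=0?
Expand to order 5: ((x + 2)^2 + 2)^2 = x^4 + 8·x^3 + 28·x^2 + 48·x + 36 + O(x^6).
The coefficient of x^5 is 0.

Final answer: 0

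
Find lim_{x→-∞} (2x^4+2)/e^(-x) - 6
The quotient is an ∞/∞ indeterminate form as x → -∞.
Compare growth rates of the dominant terms (exponentials ≫ polynomials ≫ logarithms), or apply L'Hôpital's rule; the quotient → 0.
Adding the constant: 0 - 6 = -6. Limit = -6.

Final answer: -6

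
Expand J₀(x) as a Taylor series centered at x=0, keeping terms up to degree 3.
1 - x^2/4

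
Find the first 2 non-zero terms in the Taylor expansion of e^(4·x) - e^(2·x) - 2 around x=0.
2·x - 2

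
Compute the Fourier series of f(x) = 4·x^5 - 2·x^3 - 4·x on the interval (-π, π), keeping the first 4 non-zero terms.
(-164·π^2 + 8·π^4 + 976)·sin(x) + (-4·π^4 - 29 + 22·π^2)·sin(2·x) + (-196·π^2/27 + 176/81 + 8·π^4/3)·sin(3·x) + (-2·π^4 + 11/16 + 7·π^2/2)·sin(4·x)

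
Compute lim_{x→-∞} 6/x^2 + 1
Evaluate the dominant behaviour as x → -∞; each term tends to a finite value or vanishes.
Limit = 1.

Final answer: 1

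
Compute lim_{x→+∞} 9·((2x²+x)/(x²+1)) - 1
Evaluate the dominant behaviour as x → +∞; each term tends to a finite value or vanishes.
Limit = 17.

Final answer: 17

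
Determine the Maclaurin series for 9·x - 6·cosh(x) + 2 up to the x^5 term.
-x^4/4 - 3·x^2 + 9·x - 4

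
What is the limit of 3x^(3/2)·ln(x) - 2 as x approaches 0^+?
The product is a 0·∞ indeterminate form at x → 0⁺.
Rewrite the product as 3·ln(x) / x^(-3/2) and apply L'Hôpital, or use the standard hierarchy x^(-3/2) ≫ |ln x| as x → 0⁺.
The indeterminate product → 0, so the limit = -2.

Final answer: -2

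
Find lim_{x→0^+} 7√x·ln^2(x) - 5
The product is a 0·∞ indeterminate form at x → 0⁺.
Rewrite the product as 7·ln^2(x) / x^(-1/2) and apply L'Hôpital, or use the standard hierarchy x^(-1/2) ≫ |ln x|^2 as x → 0⁺.
The indeterminate product → 0, so the limit = -5.

Final answer: -5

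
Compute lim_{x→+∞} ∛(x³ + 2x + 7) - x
This is an ∞ − ∞ indeterminate form.
Multiply by (A² + AB + B²)/(A² + AB + B²) where A = ∛(x³+2x + 7), B = x to use A³ − B³ = (A−B)(A²+AB+B²); the x³ terms cancel, leaving (2x + 7)/(A²+AB+B²) with denominator ~ 3x², so the limit is 0.
Limit = 0.

Final answer: 0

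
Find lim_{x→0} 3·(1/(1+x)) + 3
Direct substitution at x = 0 gives 6.

Final answer: 6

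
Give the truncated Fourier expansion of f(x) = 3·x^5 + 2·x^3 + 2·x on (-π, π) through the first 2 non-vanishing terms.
(-116·π^2 + 6·π^4 + 700)·sin(x) + (-3·π^4 - 43/2 + 13·π^2)·sin(2·x)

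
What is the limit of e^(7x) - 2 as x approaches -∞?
Evaluate the dominant behaviour as x → -∞; each term tends to a finite value or vanishes.
Limit = -2.

Final answer: -2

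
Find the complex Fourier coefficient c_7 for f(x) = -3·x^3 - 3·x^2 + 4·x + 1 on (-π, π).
Compute the real Fourier coefficients first: a_7 = 12/49, b_7 = 428/343 - 6·π^2/7.
Then c_7 = (a_7 − i·b_7)/2 = 6/49 - 214·i/343 + 3·i·π^2/7.

Final answer: 6/49 - 214·i/343 + 3·i·π^2/7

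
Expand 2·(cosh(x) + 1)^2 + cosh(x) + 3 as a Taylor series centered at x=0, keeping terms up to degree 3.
9·x^2/2 + 12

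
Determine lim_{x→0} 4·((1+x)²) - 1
Direct substitution at x = 0 gives 3.

Final answer: 3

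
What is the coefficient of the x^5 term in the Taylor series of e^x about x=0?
Expand to order 5: e^x = x^5/120 + x^4/24 + x^3/6 + x^2/2 + x + 1 + O(x^6).
The coefficient of x^5 is 1/120.

Final answer: 1/120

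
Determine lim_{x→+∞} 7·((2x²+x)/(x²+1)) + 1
Evaluate the dominant behaviour as x → +∞; each term tends to a finite value or vanishes.
Limit = 15.

Final answer: 15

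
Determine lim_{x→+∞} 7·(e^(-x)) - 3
Evaluate the dominant behaviour as x → +∞; each term tends to a finite value or vanishes.
Limit = -3.

Final answer: -3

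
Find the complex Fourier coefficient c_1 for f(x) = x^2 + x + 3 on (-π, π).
Compute the real Fourier coefficients first: a_1 = -4, b_1 = 2.
Then c_1 = (a_1 − i·b_1)/2 = -2 - i.

Final answer: -2 - i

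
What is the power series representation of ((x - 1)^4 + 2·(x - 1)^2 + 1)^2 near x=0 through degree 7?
-8·x^7 + 32·x^6 - 80·x^5 + 136·x^4 - 160·x^3 + 128·x^2 - 64·x + 16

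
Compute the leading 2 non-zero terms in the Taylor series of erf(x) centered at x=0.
-2·x^3/(3·√(π)) + 2·x/√(π)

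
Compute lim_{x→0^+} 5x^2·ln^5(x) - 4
The product is a 0·∞ indeterminate form at x → 0⁺.
Rewrite the product as 5·ln^5(x) / x^(-2) and apply L'Hôpital, or use the standard hierarchy x^(-2) ≫ |ln x|^5 as x → 0⁺.
The indeterminate product → 0, so the limit = -4.

Final answer: -4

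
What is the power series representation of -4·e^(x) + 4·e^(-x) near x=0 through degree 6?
-x^5/15 - 4·x^3/3 - 8·x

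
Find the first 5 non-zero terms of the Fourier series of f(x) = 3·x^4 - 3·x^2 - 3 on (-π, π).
(156 - 24·π^2)·cos(x) + (-12 + 6·π^2)·cos(2·x) + (28/9 - 8·π^2/3)·cos(3·x) + (-21/16 + 3·π^2/2)·cos(4·x) - π^2 - 3 + 3·π^4/5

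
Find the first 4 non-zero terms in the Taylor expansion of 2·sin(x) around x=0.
-x^7/2520 + x^5/60 - x^3/3 + 2·x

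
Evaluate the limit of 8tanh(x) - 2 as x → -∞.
Evaluate the dominant behaviour as x → -∞; each term tends to a finite value or vanishes.
Limit = -10.

Final answer: -10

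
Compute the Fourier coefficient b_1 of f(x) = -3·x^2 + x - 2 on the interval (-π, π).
b_1 = (1/π) ∫_{-π}^{π} f(x)·sin(1x) dx.
Evaluate the integral (use parity and integration by parts as needed): b_1 = 2.

Final answer: 2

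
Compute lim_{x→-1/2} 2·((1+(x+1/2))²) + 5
Direct substitution at x = -1/2 gives 7.

Final answer: 7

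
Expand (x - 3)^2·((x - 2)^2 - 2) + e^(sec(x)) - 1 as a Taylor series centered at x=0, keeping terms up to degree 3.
-10·x^3 + x^2·(e/2 + 35) - 48·x + e + 17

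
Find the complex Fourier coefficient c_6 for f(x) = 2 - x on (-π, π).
Compute the real Fourier coefficients first: a_6 = 0, b_6 = 1/3.
Then c_6 = (a_6 − i·b_6)/2 = -i/6.

Final answer: -i/6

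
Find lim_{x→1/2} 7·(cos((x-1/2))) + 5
Direct substitution at x = 1/2 gives 12.

Final answer: 12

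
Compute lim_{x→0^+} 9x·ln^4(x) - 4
The product is a 0·∞ indeterminate form at x → 0⁺.
Rewrite the product as 9·ln^4(x) / x^(-1) and apply L'Hôpital, or use the standard hierarchy x^(-1) ≫ |ln x|^4 as x → 0⁺.
The indeterminate product → 0, so the limit = -4.

Final answer: -4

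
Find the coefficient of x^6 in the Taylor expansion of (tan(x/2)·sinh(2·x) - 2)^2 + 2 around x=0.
Expand to order 6: (tan(x/2)·sinh(2·x) - 2)^2 + 2 = 32·x^6/45 - 2·x^4 - 4·x^2 + 6 + O(x^7).
The coefficient of x^6 is 32/45.

Final answer: 32/45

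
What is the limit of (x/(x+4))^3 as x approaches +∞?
As x → +∞: x/(x+4) = 1/(1 + 4/x) → 1, and the 3rd power of a limit-1 base also → 1.
Limit = 1.

Final answer: 1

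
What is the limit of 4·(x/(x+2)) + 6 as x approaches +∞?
Evaluate the dominant behaviour as x → +∞; each term tends to a finite value or vanishes.
Limit = 10.

Final answer: 10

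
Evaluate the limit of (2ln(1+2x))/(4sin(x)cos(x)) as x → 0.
Both numerator and denominator → 0 as x → 0; this is a 0/0 indeterminate form.
Expand each to leading order near x = 0: numerator ~ 4·x, denominator ~ 4·x.
The limit of the ratio is 1.

Final answer: 1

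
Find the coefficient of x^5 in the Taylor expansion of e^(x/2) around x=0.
Expand to order 5: e^(x/2) = x^5/3840 + x^4/384 + x^3/48 + x^2/8 + x/2 + 1 + O(x^6).
The coefficient of x^5 is 1/3840.

Final answer: 1/3840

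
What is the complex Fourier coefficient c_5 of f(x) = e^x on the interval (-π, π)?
Compute the real Fourier coefficients first: a_5 = (1 - e^(2·π))·e^(-π)/(26·π), b_5 = (-5 + 5·e^(2·π))·e^(-π)/(26·π).
Then c_5 = (a_5 − i·b_5)/2 = -e^(π)/(52·π) + e^(-π)/(52·π) - 5·i·e^(π)/(52·π) + 5·i·e^(-π)/(52·π).

Final answer: -e^(π)/(52·π) + e^(-π)/(52·π) - 5·i·e^(π)/(52·π) + 5·i·e^(-π)/(52·π)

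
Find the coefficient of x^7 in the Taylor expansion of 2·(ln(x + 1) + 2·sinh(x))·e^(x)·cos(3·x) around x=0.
Expand to order 7: 2·(ln(x + 1) + 2·sinh(x))·e^(x)·cos(3·x) = 565·x^7/252 + 493·x^6/45 + 89·x^5/15 - 127·x^4/6 - 71·x^3/3 + 5·x^2 + 6·x + O(x^8).
The coefficient of x^7 is 565/252.

Final answer: 565/252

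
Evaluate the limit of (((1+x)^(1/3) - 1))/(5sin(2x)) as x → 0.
Both numerator and denominator → 0 as x → 0; this is a 0/0 indeterminate form.
Expand each to leading order near x = 0: numerator ~ x/3, denominator ~ 10·x.
The limit of the ratio is 1/30.

Final answer: 1/30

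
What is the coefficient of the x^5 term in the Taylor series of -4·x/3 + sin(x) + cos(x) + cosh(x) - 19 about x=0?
Expand to order 5: -4·x/3 + sin(x) + cos(x) + cosh(x) - 19 = x^5/120 + x^4/12 - x^3/6 - x/3 - 17 + O(x^6).
The coefficient of x^5 is 1/120.

Final answer: 1/120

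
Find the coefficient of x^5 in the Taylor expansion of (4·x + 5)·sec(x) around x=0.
Expand to order 5: (4·x + 5)·sec(x) = 5·x^5/6 + 25·x^4/24 + 2·x^3 + 5·x^2/2 + 4·x + 5 + O(x^6).
The coefficient of x^5 is 5/6.

Final answer: 5/6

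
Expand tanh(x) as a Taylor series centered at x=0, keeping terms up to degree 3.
-x^3/3 + x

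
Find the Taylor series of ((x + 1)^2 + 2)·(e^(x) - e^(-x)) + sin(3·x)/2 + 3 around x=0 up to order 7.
-223·x^7/1120 + x^6/30 + 67·x^5/48 + 2·x^4/3 + 3·x^3/4 + 4·x^2 + 15·x/2 + 3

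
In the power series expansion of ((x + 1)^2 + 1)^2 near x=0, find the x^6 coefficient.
Expand to order 6: ((x + 1)^2 + 1)^2 = x^4 + 4·x^3 + 8·x^2 + 8·x + 4 + O(x^7).
The coefficient of x^6 is 0.

Final answer: 0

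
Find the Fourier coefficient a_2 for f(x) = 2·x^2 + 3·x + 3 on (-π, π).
a_2 = (1/π) ∫_{-π}^{π} f(x)·cos(2x) dx.
Evaluate the integral (use parity and integration by parts as needed): a_2 = 2.

Final answer: 2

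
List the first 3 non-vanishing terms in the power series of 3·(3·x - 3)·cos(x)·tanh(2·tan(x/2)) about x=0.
27·x^3/4 + 9·x^2 - 9·x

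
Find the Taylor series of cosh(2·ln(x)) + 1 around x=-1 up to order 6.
2 + 2·(x + 1)^2 + 2·(x + 1)^3 + 5·(x + 1)^4/2 + 3·(x + 1)^5 + 7·(x + 1)^6/2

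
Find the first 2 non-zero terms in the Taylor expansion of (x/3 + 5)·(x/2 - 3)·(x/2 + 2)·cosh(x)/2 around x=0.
-9·x/4 - 15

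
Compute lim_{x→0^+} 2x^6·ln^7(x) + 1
The product is a 0·∞ indeterminate form at x → 0⁺.
Rewrite the product as 2·ln^7(x) / x^(-6) and apply L'Hôpital, or use the standard hierarchy x^(-6) ≫ |ln x|^7 as x → 0⁺.
The indeterminate product → 0, so the limit = 1.

Final answer: 1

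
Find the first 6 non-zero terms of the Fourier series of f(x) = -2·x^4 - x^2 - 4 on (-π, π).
(-92 + 16·π^2)·cos(x) + (5 - 4·π^2)·cos(2·x) + (-20/27 + 16·π^2/9)·cos(3·x) + (1/8 - π^2)·cos(4·x) + (4/625 + 16·π^2/25)·cos(5·x) - 2·π^4/5 - 4 - π^2/3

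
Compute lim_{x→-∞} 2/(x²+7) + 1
Evaluate the dominant behaviour as x → -∞; each term tends to a finite value or vanishes.
Limit = 1.

Final answer: 1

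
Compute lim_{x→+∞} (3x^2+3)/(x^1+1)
This is an ∞/∞ indeterminate form as x → +∞.
Divide numerator and denominator by x^2 and let the lower-order terms vanish; the numerator's degree 2 exceeds the denominator's degree 1, so the quotient diverges.
Limit = ∞.

Final answer: ∞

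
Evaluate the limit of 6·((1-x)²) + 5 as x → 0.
Direct substitution at x = 0 gives 11.

Final answer: 11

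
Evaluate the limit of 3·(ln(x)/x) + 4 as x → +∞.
Evaluate the dominant behaviour as x → +∞; each term tends to a finite value or vanishes.
Limit = 4.

Final answer: 4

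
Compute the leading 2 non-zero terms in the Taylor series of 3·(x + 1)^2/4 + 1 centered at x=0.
3·x/2 + 7/4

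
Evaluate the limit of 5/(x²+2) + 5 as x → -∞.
Evaluate the dominant behaviour as x → -∞; each term tends to a finite value or vanishes.
Limit = 5.

Final answer: 5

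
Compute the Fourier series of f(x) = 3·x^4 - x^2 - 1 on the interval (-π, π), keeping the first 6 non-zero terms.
(148 - 24·π^2)·cos(x) + (-10 + 6·π^2)·cos(2·x) + (20/9 - 8·π^2/3)·cos(3·x) + (-13/16 + 3·π^2/2)·cos(4·x) + (244/625 - 24·π^2/25)·cos(5·x) - π^2/3 - 1 + 3·π^4/5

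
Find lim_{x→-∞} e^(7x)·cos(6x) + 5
Evaluate the dominant behaviour as x → -∞; each term tends to a finite value or vanishes.
Limit = 5.

Final answer: 5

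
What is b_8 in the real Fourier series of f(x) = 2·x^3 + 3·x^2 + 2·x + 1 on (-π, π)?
b_8 = (1/π) ∫_{-π}^{π} f(x)·sin(8x) dx.
Evaluate the integral (use parity and integration by parts as needed): b_8 = -π^2/2 - 29/64.

Final answer: -π^2/2 - 29/64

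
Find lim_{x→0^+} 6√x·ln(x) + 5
The product is a 0·∞ indeterminate form at x → 0⁺.
Rewrite the product as 6·ln(x) / x^(-1/2) and apply L'Hôpital, or use the standard hierarchy x^(-1/2) ≫ |ln x| as x → 0⁺.
The indeterminate product → 0, so the limit = 5.

Final answer: 5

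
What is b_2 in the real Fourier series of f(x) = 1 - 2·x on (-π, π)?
b_2 = (1/π) ∫_{-π}^{π} f(x)·sin(2x) dx.
Evaluate the integral (use parity and integration by parts as needed): b_2 = 2.

Final answer: 2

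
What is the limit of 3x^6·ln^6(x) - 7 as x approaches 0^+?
The product is a 0·∞ indeterminate form at x → 0⁺.
Rewrite the product as 3·ln^6(x) / x^(-6) and apply L'Hôpital, or use the standard hierarchy x^(-6) ≫ |ln x|^6 as x → 0⁺.
The indeterminate product → 0, so the limit = -7.

Final answer: -7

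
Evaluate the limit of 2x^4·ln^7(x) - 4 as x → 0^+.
The product is a 0·∞ indeterminate form at x → 0⁺.
Rewrite the product as 2·ln^7(x) / x^(-4) and apply L'Hôpital, or use the standard hierarchy x^(-4) ≫ |ln x|^7 as x → 0⁺.
The indeterminate product → 0, so the limit = -4.

Final answer: -4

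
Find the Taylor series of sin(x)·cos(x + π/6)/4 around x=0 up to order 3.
-√(3)·x^3/12 - x^2/8 + √(3)·x/8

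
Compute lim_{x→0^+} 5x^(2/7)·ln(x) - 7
The product is a 0·∞ indeterminate form at x → 0⁺.
Rewrite the product as 5·ln(x) / x^(-2/7) and apply L'Hôpital, or use the standard hierarchy x^(-2/7) ≫ |ln x| as x → 0⁺.
The indeterminate product → 0, so the limit = -7.

Final answer: -7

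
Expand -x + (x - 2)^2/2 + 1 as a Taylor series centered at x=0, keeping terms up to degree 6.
x^2/2 - 3·x + 3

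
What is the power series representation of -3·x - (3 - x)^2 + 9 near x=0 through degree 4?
-x^2 + 3·x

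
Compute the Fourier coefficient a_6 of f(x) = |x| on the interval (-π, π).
a_6 = (1/π) ∫_{-π}^{π} f(x)·cos(6x) dx.
Evaluate the integral (use parity and integration by parts as needed): a_6 = 0.

Final answer: 0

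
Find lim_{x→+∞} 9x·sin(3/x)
As x → +∞: let u = 3/x → 0⁺; then 9·x·sin(3/x) = 9·3·sin(u)/u → 9·3·1 = 27.
Limit = 27.

Final answer: 27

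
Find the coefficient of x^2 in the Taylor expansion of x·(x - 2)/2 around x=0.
Expand to order 2: x·(x - 2)/2 = x^2/2 - x + O(x^3).
The coefficient of x^2 is 1/2.

Final answer: 1/2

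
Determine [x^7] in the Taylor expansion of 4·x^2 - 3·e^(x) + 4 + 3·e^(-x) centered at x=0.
Expand to order 7: 4·x^2 - 3·e^(x) + 4 + 3·e^(-x) = -x^7/840 - x^5/20 - x^3 + 4·x^2 - 6·x + 4 + O(x^8).
The coefficient of x^7 is -1/840.

Final answer: -1/840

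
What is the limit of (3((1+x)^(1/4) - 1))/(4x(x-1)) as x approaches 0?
Both numerator and denominator → 0 as x → 0; this is a 0/0 indeterminate form.
Expand each to leading order near x = 0: numerator ~ 3·x/4, denominator ~ -4·x.
The limit of the ratio is -3/16.

Final answer: -3/16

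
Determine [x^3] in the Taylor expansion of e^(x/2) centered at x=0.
Expand to order 3: e^(x/2) = x^3/48 + x^2/8 + x/2 + 1 + O(x^4).
The coefficient of x^3 is 1/48.

Final answer: 1/48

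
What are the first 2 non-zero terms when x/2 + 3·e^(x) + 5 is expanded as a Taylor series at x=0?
7·x/2 + 8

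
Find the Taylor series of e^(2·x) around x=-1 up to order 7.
e^(-2) + 2·e^(-2)·(x + 1) + 2·e^(-2)·(x + 1)^2 + 4·e^(-2)·(x + 1)^3/3 + 2·e^(-2)·(x + 1)^4/3 + 4·e^(-2)·(x + 1)^5/15 + 4·e^(-2)·(x + 1)^6/45 + 8·e^(-2)·(x + 1)^7/315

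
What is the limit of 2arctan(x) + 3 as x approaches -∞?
Evaluate the dominant behaviour as x → -∞; each term tends to a finite value or vanishes.
Limit = 3 - π.

Final answer: 3 - π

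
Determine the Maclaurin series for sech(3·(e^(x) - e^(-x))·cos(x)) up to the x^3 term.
1 - 18·x^2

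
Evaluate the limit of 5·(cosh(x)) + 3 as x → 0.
Direct substitution at x = 0 gives 8.

Final answer: 8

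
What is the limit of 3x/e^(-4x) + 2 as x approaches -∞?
The quotient is an ∞/∞ indeterminate form as x → -∞.
Compare growth rates of the dominant terms (exponentials ≫ polynomials ≫ logarithms), or apply L'Hôpital's rule; the quotient → 0.
Adding the constant: 0 + 2 = 2. Limit = 2.

Final answer: 2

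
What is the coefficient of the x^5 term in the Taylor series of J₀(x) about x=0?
Expand to order 5: J₀(x) = x^4/64 - x^2/4 + 1 + O(x^6).
The coefficient of x^5 is 0.

Final answer: 0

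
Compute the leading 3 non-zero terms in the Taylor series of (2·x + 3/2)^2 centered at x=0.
4·x^2 + 6·x + 9/4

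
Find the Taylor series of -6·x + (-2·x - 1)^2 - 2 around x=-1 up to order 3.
5 - 10·(x + 1) + 4·(x + 1)^2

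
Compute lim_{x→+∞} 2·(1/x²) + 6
Evaluate the dominant behaviour as x → +∞; each term tends to a finite value or vanishes.
Limit = 6.

Final answer: 6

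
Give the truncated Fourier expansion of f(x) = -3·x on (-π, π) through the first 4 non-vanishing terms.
-6·sin(x) + 3·sin(2·x) - 2·sin(3·x) + 3·sin(4·x)/2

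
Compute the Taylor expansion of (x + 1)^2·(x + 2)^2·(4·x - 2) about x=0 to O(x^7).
4·x^5 + 22·x^4 + 40·x^3 + 22·x^2 - 8·x - 8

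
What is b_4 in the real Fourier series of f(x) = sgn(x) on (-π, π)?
b_4 = (1/π) ∫_{-π}^{π} f(x)·sin(4x) dx.
Evaluate the integral (use parity and integration by parts as needed): b_4 = 0.

Final answer: 0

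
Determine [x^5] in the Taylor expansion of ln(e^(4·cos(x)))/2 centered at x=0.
Expand to order 5: ln(e^(4·cos(x)))/2 = x^4/12 - x^2 + 2 + O(x^6).
The coefficient of x^5 is 0.

Final answer: 0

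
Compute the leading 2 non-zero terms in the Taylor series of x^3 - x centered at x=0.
x^3 - x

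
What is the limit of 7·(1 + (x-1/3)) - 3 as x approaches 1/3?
Direct substitution at x = 1/3 gives 4.

Final answer: 4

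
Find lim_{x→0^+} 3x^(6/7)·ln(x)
This is a 0·∞ indeterminate form at x → 0⁺.
Rewrite the product as 3·ln(x) / x^(-6/7) and apply L'Hôpital, or use the standard hierarchy x^(-6/7) ≫ |ln x| as x → 0⁺.
The indeterminate product → 0, so the limit = 0.

Final answer: 0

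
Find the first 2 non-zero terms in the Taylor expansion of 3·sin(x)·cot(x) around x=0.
3 - 3·x^2/2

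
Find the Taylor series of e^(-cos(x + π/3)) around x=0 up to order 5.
-19·√(3)·x^5·e^(-1/2)/768 + x^4·e^(-1/2)/384 + 5·√(3)·x^3·e^(-1/2)/48 + 5·x^2·e^(-1/2)/8 + √(3)·x·e^(-1/2)/2 + e^(-1/2)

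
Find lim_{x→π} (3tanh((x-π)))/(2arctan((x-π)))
Both numerator and denominator → 0 as x → π; this is a 0/0 indeterminate form.
Expand each to leading order near x = π: numerator ~ 3·(x - π), denominator ~ 2·(x - π).
The limit of the ratio is 3/2.

Final answer: 3/2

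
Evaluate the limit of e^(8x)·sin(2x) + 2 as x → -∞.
Evaluate the dominant behaviour as x → -∞; each term tends to a finite value or vanishes.
Limit = 2.

Final answer: 2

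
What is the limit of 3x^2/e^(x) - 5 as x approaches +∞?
The quotient is an ∞/∞ indeterminate form as x → +∞.
The exponential denominator e^(x) dominates the polynomial numerator (e^x ≫ x^2 as x → ∞), so the quotient → 0.
Adding the constant: 0 - 5 = -5. Limit = -5.

Final answer: -5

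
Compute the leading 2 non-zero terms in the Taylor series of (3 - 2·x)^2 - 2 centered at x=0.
7 - 12·x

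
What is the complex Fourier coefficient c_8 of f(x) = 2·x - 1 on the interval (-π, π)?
Compute the real Fourier coefficients first: a_8 = 0, b_8 = -1/2.
Then c_8 = (a_8 − i·b_8)/2 = i/4.

Final answer: i/4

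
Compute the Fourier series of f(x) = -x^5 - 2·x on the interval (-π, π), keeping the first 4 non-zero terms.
(-244 - 2·π^4 + 40·π^2)·sin(x) + (-5·π^2 + 19/2 + π^4)·sin(2·x) + (-2·π^4/3 - 188/81 + 40·π^2/27)·sin(3·x) + (-5·π^2/8 + 79/64 + π^4/2)·sin(4·x)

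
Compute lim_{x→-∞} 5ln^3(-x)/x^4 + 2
The quotient is an ∞/∞ indeterminate form as x → -∞.
Compare growth rates of the dominant terms (exponentials ≫ polynomials ≫ logarithms), or apply L'Hôpital's rule; the quotient → 0.
Adding the constant: 0 + 2 = 2. Limit = 2.

Final answer: 2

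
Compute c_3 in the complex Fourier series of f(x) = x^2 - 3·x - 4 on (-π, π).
Compute the real Fourier coefficients first: a_3 = -4/9, b_3 = -2.
Then c_3 = (a_3 − i·b_3)/2 = -2/9 + i.

Final answer: -2/9 + i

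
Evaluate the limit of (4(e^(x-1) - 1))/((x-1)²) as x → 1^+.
Both numerator and denominator → 0 as x → 1^+; this is a 0/0 indeterminate form.
Expand each to leading order near x = 1: numerator ~ 4·(x - 1), denominator ~ (x - 1)^2.
The limit of the ratio is ∞.

Final answer: ∞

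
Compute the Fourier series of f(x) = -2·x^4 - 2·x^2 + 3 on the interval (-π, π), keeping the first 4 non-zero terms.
(-88 + 16·π^2)·cos(x) + (4 - 4·π^2)·cos(2·x) + (-8/27 + 16·π^2/9)·cos(3·x) - 2·π^4/5 - 2·π^2/3 + 3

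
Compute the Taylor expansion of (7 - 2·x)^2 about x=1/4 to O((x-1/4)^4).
169/4 - 26·(x - 1/4) + 4·(x - 1/4)^2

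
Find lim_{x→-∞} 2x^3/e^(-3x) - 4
The quotient is an ∞/∞ indeterminate form as x → -∞.
Compare growth rates of the dominant terms (exponentials ≫ polynomials ≫ logarithms), or apply L'Hôpital's rule; the quotient → 0.
Adding the constant: 0 - 4 = -4. Limit = -4.

Final answer: -4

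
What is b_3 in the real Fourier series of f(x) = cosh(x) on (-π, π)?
b_3 = (1/π) ∫_{-π}^{π} f(x)·sin(3x) dx.
Evaluate the integral (use parity and integration by parts as needed): b_3 = 0.

Final answer: 0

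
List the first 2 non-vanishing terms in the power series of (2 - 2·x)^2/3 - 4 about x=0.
-8·x/3 - 8/3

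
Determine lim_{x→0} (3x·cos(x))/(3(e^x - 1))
Both numerator and denominator → 0 as x → 0; this is a 0/0 indeterminate form.
Expand each to leading order near x = 0: numerator ~ 3·x, denominator ~ 3·x.
The limit of the ratio is 1.

Final answer: 1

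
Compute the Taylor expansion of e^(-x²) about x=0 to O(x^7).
-x^6/6 + x^4/2 - x^2 + 1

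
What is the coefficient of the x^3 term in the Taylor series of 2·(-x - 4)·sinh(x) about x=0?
Expand to order 3: 2·(-x - 4)·sinh(x) = -4·x^3/3 - 2·x^2 - 8·x + O(x^4).
The coefficient of x^3 is -4/3.

Final answer: -4/3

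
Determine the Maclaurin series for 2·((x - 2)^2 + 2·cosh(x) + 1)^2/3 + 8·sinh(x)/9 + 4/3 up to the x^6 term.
67·x^6/270 - 59·x^5/135 + 31·x^4/9 - 284·x^3/27 + 88·x^2/3 - 328·x/9 + 34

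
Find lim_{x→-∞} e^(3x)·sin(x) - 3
Evaluate the dominant behaviour as x → -∞; each term tends to a finite value or vanishes.
Limit = -3.

Final answer: -3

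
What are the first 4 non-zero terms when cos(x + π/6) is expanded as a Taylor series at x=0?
x^3/12 - √(3)·x^2/4 - x/2 + √(3)/2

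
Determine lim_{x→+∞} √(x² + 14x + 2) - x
This is an ∞ − ∞ indeterminate form.
Multiply and divide by the conjugate √(x²+14x + 2) + x; the x² terms cancel, leaving (14x + 2)/(√(x²+14x + 2)+x) → 14/2 = 7.
Limit = 7.

Final answer: 7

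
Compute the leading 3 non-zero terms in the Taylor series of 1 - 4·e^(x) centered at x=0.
-2·x^2 - 4·x - 3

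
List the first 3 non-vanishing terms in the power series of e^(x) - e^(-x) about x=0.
x^5/60 + x^3/3 + 2·x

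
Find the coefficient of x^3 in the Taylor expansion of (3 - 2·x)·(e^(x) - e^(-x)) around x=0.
Expand to order 3: (3 - 2·x)·(e^(x) - e^(-x)) = x^3 - 4·x^2 + 6·x + O(x^4).
The coefficient of x^3 is 1.

Final answer: 1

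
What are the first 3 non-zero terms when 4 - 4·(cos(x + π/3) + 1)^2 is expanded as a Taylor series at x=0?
-2·√(3)·x^3 + 6·√(3)·x - 5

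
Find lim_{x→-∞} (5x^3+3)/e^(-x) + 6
The quotient is an ∞/∞ indeterminate form as x → -∞.
Compare growth rates of the dominant terms (exponentials ≫ polynomials ≫ logarithms), or apply L'Hôpital's rule; the quotient → 0.
Adding the constant: 0 + 6 = 6. Limit = 6.

Final answer: 6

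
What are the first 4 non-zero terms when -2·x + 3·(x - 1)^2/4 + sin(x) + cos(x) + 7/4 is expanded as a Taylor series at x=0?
-x^3/6 + x^2/4 - 5·x/2 + 7/2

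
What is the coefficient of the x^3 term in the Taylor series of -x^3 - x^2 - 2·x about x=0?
Expand to order 3: -x^3 - x^2 - 2·x = -x^3 - x^2 - 2·x + O(x^4).
The coefficient of x^3 is -1.

Final answer: -1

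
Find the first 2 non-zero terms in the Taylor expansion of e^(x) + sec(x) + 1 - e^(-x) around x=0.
2·x + 2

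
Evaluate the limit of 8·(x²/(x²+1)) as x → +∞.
Evaluate the dominant behaviour as x → +∞; each term tends to a finite value or vanishes.
Limit = 8.

Final answer: 8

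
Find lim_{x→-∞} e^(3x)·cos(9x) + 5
Evaluate the dominant behaviour as x → -∞; each term tends to a finite value or vanishes.
Limit = 5.

Final answer: 5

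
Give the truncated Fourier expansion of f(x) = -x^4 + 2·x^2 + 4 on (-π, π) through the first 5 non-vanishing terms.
(-56 + 8·π^2)·cos(x) + (5 - 2·π^2)·cos(2·x) + (-40/27 + 8·π^2/9)·cos(3·x) + (11/16 - π^2/2)·cos(4·x) - π^4/5 + 4 + 2·π^2/3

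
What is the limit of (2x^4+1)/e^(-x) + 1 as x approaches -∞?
The quotient is an ∞/∞ indeterminate form as x → -∞.
Compare growth rates of the dominant terms (exponentials ≫ polynomials ≫ logarithms), or apply L'Hôpital's rule; the quotient → 0.
Adding the constant: 0 + 1 = 1. Limit = 1.

Final answer: 1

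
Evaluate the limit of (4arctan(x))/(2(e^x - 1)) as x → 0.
Both numerator and denominator → 0 as x → 0; this is a 0/0 indeterminate form.
Expand each to leading order near x = 0: numerator ~ 4·x, denominator ~ 2·x.
The limit of the ratio is 2.

Final answer: 2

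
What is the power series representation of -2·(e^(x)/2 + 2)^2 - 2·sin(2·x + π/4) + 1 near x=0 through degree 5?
x^5·(-4·√(2)/15 - 1/6) + x^4·(-2·√(2)/3 - 1/2) + x^3·(-4/3 + 4·√(2)/3) + x^2·(-3 + 2·√(2)) + x·(-5 - 2·√(2)) - 23/2 - √(2)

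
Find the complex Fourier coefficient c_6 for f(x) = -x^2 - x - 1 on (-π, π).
Compute the real Fourier coefficients first: a_6 = -1/9, b_6 = 1/3.
Then c_6 = (a_6 − i·b_6)/2 = -1/18 - i/6.

Final answer: -1/18 - i/6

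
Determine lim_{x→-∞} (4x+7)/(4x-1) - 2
Evaluate the dominant behaviour as x → -∞; each term tends to a finite value or vanishes.
Limit = -1.

Final answer: -1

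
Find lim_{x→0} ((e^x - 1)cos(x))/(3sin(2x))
Both numerator and denominator → 0 as x → 0; this is a 0/0 indeterminate form.
Expand each to leading order near x = 0: numerator ~ x, denominator ~ 6·x.
The limit of the ratio is 1/6.

Final answer: 1/6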